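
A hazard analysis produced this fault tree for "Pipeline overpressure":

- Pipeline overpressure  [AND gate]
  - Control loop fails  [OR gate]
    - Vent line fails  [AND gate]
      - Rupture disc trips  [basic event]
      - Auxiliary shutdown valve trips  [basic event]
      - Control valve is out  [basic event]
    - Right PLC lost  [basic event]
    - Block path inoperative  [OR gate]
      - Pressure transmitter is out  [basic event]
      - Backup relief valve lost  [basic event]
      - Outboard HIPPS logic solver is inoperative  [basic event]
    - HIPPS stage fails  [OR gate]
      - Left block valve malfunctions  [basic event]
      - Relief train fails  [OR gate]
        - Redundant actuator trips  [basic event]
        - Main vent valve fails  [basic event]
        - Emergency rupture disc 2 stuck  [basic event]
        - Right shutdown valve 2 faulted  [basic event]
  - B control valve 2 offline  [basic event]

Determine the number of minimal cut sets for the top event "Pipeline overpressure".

10

Vent line fails [AND]: one cut set from each child combined → 1 × 1 × 1 = 1 cut set(s).
Block path inoperative [OR]: union of children's cut sets → 3 cut set(s).
Relief train fails [OR]: union of children's cut sets → 4 cut set(s).
HIPPS stage fails [OR]: union of children's cut sets → 5 cut set(s).
Control loop fails [OR]: union of children's cut sets → 10 cut set(s).
Pipeline overpressure [AND]: one cut set from each child combined → 10 × 1 = 10 cut set(s).
Minimal cut sets: {Auxiliary shutdown valve trips, B control valve 2 offline, Control valve is out, Rupture disc trips}; {B control valve 2 offline, Right PLC lost}; {B control valve 2 offline, Pressure transmitter is out}; {B control valve 2 offline, Backup relief valve lost}; {B control valve 2 offline, Outboard HIPPS logic solver is inoperative}; {B control valve 2 offline, Left block valve malfunctions}; {B control valve 2 offline, Redundant actuator trips}; {B control valve 2 offline, Main vent valve fails}; {B control valve 2 offline, Emergency rupture disc 2 stuck}; {B control valve 2 offline, Right shutdown valve 2 faulted}.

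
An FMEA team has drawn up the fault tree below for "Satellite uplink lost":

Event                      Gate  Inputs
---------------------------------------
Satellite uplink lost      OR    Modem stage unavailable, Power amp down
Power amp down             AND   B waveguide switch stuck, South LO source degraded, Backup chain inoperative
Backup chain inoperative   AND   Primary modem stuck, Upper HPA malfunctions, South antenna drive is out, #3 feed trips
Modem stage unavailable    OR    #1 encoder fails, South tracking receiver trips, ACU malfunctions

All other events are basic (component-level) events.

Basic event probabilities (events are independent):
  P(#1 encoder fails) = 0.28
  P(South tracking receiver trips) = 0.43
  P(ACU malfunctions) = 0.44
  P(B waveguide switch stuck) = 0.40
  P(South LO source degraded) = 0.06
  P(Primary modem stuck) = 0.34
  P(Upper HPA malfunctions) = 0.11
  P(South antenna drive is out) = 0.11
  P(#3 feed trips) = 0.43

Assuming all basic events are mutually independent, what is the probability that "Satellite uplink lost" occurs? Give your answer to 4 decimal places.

P(Modem stage unavailable) [OR] = 1 − (1−0.28) × (1−0.43) × (1−0.44) = 0.770176
P(Backup chain inoperative) [AND] = 0.34 × 0.11 × 0.11 × 0.43 = 0.001769
P(Power amp down) [AND] = 0.40 × 0.06 × 0.001769 = 0.000042
P(Satellite uplink lost) [OR] = 1 − (1−0.770176) × (1−0.000042) = 0.770186
Rounded to 4 decimal places: P(Satellite uplink lost) ≈ 0.7702.

0.7702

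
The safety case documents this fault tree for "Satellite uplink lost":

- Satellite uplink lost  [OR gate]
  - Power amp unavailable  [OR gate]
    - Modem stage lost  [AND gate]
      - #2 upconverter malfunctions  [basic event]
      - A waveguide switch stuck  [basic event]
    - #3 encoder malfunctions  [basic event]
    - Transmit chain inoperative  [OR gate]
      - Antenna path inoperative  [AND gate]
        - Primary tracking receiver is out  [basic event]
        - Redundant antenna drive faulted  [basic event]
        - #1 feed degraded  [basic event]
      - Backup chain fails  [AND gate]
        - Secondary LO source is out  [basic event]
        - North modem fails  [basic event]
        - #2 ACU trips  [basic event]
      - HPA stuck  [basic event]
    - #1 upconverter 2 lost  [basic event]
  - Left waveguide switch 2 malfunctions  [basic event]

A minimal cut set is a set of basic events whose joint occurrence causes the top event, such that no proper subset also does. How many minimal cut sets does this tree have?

7

Modem stage lost [AND]: one cut set from each child combined → 1 × 1 = 1 cut set(s).
Antenna path inoperative [AND]: one cut set from each child combined → 1 × 1 × 1 = 1 cut set(s).
Backup chain fails [AND]: one cut set from each child combined → 1 × 1 × 1 = 1 cut set(s).
Transmit chain inoperative [OR]: union of children's cut sets → 3 cut set(s).
Power amp unavailable [OR]: union of children's cut sets → 6 cut set(s).
Satellite uplink lost [OR]: union of children's cut sets → 7 cut set(s).
Minimal cut sets: {#2 upconverter malfunctions, A waveguide switch stuck}; {#3 encoder malfunctions}; {#1 feed degraded, Primary tracking receiver is out, Redundant antenna drive faulted}; {#2 ACU trips, North modem fails, Secondary LO source is out}; {HPA stuck}; {#1 upconverter 2 lost}; {Left waveguide switch 2 malfunctions}.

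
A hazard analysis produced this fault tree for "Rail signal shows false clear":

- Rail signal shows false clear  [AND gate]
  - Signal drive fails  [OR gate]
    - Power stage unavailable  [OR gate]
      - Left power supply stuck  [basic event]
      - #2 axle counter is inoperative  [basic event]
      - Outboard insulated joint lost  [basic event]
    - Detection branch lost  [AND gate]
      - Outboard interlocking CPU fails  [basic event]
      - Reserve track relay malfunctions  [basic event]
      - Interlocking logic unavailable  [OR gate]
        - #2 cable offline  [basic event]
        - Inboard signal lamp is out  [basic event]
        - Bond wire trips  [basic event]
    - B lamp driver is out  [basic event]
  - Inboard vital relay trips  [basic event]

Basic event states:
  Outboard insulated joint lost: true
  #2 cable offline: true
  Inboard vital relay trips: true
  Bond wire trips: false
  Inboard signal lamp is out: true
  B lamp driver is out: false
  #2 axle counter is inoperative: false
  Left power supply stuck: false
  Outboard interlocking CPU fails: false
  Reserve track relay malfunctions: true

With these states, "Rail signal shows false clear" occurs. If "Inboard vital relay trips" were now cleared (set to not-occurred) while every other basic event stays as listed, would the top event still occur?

Counterfactual: set "Inboard vital relay trips" to not occurred.
Power stage unavailable [OR]: Left power supply stuck=not, #2 axle counter is inoperative=not, Outboard insulated joint lost=occurs → at least one input occurs → occurs.
Interlocking logic unavailable [OR]: #2 cable offline=occurs, Inboard signal lamp is out=occurs, Bond wire trips=not → at least one input occurs → occurs.
Detection branch lost [AND]: Outboard interlocking CPU fails=not, Reserve track relay malfunctions=occurs, Interlocking logic unavailable=occurs → not all inputs occur → does not occur.
Signal drive fails [OR]: Power stage unavailable=occurs, Detection branch lost=not, B lamp driver is out=not → at least one input occurs → occurs.
Rail signal shows false clear [AND]: Signal drive fails=occurs, Inboard vital relay trips=not → not all inputs occur → does not occur.

No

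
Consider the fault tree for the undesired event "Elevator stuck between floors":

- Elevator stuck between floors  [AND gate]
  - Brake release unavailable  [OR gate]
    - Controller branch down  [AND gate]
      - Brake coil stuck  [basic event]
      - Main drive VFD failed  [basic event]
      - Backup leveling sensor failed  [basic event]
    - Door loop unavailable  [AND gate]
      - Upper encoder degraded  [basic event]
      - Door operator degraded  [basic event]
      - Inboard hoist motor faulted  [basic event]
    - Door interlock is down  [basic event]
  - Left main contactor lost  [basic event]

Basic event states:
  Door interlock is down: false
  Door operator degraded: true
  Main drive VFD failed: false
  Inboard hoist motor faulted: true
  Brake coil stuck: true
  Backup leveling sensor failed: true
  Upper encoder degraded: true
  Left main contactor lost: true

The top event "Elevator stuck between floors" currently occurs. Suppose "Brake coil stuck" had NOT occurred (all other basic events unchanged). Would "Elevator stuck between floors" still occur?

Counterfactual: set "Brake coil stuck" to not occurred.
Controller branch down [AND]: Brake coil stuck=not, Main drive VFD failed=not, Backup leveling sensor failed=occurs → not all inputs occur → does not occur.
Door loop unavailable [AND]: Upper encoder degraded=occurs, Door operator degraded=occurs, Inboard hoist motor faulted=occurs → all inputs occur → occurs.
Brake release unavailable [OR]: Controller branch down=not, Door loop unavailable=occurs, Door interlock is down=not → at least one input occurs → occurs.
Elevator stuck between floors [AND]: Brake release unavailable=occurs, Left main contactor lost=occurs → all inputs occur → occurs.

Yes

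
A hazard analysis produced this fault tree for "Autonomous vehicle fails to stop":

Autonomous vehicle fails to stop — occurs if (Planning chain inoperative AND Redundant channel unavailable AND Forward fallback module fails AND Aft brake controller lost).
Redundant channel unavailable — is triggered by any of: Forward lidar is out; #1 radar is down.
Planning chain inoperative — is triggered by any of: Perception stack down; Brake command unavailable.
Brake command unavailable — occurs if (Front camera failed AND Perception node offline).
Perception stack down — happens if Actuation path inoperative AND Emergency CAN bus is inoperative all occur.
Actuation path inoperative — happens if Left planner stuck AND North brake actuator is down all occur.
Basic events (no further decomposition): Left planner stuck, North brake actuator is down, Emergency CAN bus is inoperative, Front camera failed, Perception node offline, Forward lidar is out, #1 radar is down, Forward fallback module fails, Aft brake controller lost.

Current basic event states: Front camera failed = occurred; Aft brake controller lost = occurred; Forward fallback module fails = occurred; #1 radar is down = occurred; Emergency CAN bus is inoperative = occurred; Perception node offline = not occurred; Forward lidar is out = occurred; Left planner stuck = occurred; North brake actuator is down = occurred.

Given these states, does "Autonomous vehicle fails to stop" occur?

Actuation path inoperative [AND]: Left planner stuck=occurs, North brake actuator is down=occurs → all inputs occur → occurs.
Perception stack down [AND]: Actuation path inoperative=occurs, Emergency CAN bus is inoperative=occurs → all inputs occur → occurs.
Brake command unavailable [AND]: Front camera failed=occurs, Perception node offline=not → not all inputs occur → does not occur.
Planning chain inoperative [OR]: Perception stack down=occurs, Brake command unavailable=not → at least one input occurs → occurs.
Redundant channel unavailable [OR]: Forward lidar is out=occurs, #1 radar is down=occurs → at least one input occurs → occurs.
Autonomous vehicle fails to stop [AND]: Planning chain inoperative=occurs, Redundant channel unavailable=occurs, Forward fallback module fails=occurs, Aft brake controller lost=occurs → all inputs occur → occurs.

Yes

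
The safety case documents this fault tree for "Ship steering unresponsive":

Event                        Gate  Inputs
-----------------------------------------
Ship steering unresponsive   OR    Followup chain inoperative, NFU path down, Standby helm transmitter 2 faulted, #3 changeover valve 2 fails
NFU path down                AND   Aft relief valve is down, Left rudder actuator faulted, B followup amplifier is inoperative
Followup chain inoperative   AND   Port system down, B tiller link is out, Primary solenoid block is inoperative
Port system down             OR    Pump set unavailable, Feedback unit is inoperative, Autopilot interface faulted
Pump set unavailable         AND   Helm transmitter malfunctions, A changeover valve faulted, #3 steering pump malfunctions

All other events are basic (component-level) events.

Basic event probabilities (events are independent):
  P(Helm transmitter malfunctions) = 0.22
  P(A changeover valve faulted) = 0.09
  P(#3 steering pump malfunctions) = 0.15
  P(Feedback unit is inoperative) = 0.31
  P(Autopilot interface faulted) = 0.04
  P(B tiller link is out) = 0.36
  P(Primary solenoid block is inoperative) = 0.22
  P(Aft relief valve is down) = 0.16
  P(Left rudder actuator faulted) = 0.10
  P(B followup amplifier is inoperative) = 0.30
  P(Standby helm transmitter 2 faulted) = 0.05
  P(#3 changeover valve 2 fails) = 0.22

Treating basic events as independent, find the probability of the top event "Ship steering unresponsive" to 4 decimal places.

0.2824

P(Pump set unavailable) [AND] = 0.22 × 0.09 × 0.15 = 0.002970
P(Port system down) [OR] = 1 − (1−0.002970) × (1−0.31) × (1−0.04) = 0.339567
P(Followup chain inoperative) [AND] = 0.339567 × 0.36 × 0.22 = 0.026894
P(NFU path down) [AND] = 0.16 × 0.10 × 0.30 = 0.004800
P(Ship steering unresponsive) [OR] = 1 − (1−0.026894) × (1−0.004800) × (1−0.05) × (1−0.22) = 0.282390
Rounded to 4 decimal places: P(Ship steering unresponsive) ≈ 0.2824.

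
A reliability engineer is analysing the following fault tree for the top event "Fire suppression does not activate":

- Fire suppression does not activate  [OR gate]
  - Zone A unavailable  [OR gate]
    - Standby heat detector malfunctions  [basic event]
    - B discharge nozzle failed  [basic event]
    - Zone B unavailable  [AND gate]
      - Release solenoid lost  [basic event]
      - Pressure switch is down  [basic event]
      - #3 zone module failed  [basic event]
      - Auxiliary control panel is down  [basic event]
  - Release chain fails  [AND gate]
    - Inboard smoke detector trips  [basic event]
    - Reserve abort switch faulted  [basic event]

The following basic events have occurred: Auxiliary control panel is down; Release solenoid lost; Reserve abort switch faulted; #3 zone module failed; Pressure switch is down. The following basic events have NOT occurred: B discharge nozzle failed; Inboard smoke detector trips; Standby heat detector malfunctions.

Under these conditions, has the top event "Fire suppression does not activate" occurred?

Zone B unavailable [AND]: Release solenoid lost=occurs, Pressure switch is down=occurs, #3 zone module failed=occurs, Auxiliary control panel is down=occurs → all inputs occur → occurs.
Zone A unavailable [OR]: Standby heat detector malfunctions=not, B discharge nozzle failed=not, Zone B unavailable=occurs → at least one input occurs → occurs.
Release chain fails [AND]: Inboard smoke detector trips=not, Reserve abort switch faulted=occurs → not all inputs occur → does not occur.
Fire suppression does not activate [OR]: Zone A unavailable=occurs, Release chain fails=not → at least one input occurs → occurs.

Yes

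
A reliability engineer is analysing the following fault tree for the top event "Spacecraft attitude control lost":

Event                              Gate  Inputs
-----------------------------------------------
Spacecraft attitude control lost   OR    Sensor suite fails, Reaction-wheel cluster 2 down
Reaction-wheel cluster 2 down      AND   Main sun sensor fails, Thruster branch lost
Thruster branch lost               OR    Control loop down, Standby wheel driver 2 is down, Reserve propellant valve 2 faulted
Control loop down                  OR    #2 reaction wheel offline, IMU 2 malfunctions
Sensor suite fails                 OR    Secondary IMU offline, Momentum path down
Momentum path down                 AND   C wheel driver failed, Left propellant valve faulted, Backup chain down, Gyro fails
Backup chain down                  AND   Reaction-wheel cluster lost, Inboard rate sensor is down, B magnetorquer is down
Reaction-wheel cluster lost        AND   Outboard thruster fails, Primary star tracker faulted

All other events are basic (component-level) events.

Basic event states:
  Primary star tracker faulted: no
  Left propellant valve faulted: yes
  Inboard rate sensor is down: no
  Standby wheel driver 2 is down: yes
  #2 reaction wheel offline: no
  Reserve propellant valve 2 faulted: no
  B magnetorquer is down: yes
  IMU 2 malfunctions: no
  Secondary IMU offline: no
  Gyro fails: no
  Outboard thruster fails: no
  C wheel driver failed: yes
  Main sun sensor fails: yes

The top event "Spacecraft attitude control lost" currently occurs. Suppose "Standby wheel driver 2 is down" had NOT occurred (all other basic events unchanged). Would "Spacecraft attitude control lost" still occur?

No

Counterfactual: set "Standby wheel driver 2 is down" to not occurred.
Reaction-wheel cluster lost [AND]: Outboard thruster fails=not, Primary star tracker faulted=not → not all inputs occur → does not occur.
Backup chain down [AND]: Reaction-wheel cluster lost=not, Inboard rate sensor is down=not, B magnetorquer is down=occurs → not all inputs occur → does not occur.
Momentum path down [AND]: C wheel driver failed=occurs, Left propellant valve faulted=occurs, Backup chain down=not, Gyro fails=not → not all inputs occur → does not occur.
Sensor suite fails [OR]: Secondary IMU offline=not, Momentum path down=not → no input occurs → does not occur.
Control loop down [OR]: #2 reaction wheel offline=not, IMU 2 malfunctions=not → no input occurs → does not occur.
Thruster branch lost [OR]: Control loop down=not, Standby wheel driver 2 is down=not, Reserve propellant valve 2 faulted=not → no input occurs → does not occur.
Reaction-wheel cluster 2 down [AND]: Main sun sensor fails=occurs, Thruster branch lost=not → not all inputs occur → does not occur.
Spacecraft attitude control lost [OR]: Sensor suite fails=not, Reaction-wheel cluster 2 down=not → no input occurs → does not occur.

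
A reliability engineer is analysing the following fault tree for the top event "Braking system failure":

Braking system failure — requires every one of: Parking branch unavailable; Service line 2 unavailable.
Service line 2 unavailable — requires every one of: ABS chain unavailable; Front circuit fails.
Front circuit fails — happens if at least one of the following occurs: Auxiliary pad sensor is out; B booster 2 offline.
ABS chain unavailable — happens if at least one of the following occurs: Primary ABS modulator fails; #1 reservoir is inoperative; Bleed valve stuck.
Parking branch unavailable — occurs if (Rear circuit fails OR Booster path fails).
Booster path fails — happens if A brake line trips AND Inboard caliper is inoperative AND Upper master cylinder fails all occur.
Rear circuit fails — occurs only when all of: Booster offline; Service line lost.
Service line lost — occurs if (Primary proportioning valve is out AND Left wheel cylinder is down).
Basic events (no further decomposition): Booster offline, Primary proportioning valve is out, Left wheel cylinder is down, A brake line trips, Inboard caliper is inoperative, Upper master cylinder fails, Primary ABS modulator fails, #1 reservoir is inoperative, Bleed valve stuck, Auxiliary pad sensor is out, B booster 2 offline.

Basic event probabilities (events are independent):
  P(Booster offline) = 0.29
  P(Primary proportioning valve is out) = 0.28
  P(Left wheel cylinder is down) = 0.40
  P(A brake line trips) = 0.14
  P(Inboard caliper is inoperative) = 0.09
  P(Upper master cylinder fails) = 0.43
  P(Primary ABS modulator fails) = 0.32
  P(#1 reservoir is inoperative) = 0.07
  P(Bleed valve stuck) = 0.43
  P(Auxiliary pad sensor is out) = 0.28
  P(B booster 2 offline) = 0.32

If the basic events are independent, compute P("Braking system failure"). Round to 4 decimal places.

P(Service line lost) [AND] = 0.28 × 0.40 = 0.112000
P(Rear circuit fails) [AND] = 0.29 × 0.112000 = 0.032480
P(Booster path fails) [AND] = 0.14 × 0.09 × 0.43 = 0.005418
P(Parking branch unavailable) [OR] = 1 − (1−0.032480) × (1−0.005418) = 0.037722
P(ABS chain unavailable) [OR] = 1 − (1−0.32) × (1−0.07) × (1−0.43) = 0.639532
P(Front circuit fails) [OR] = 1 − (1−0.28) × (1−0.32) = 0.510400
P(Service line 2 unavailable) [AND] = 0.639532 × 0.510400 = 0.326417
P(Braking system failure) [AND] = 0.037722 × 0.326417 = 0.012313
Rounded to 4 decimal places: P(Braking system failure) ≈ 0.0123.

0.0123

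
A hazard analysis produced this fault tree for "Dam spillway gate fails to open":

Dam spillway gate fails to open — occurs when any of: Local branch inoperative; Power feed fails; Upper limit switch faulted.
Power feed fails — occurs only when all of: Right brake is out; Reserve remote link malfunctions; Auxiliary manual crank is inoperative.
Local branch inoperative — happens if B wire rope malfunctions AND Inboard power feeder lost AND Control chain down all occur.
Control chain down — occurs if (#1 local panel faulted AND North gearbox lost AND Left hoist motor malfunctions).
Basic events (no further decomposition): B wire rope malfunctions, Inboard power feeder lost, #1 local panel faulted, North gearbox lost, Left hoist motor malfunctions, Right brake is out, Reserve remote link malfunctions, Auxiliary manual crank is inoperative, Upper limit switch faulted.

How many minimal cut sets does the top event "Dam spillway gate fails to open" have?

3

Control chain down [AND]: one cut set from each child combined → 1 × 1 × 1 = 1 cut set(s).
Local branch inoperative [AND]: one cut set from each child combined → 1 × 1 × 1 = 1 cut set(s).
Power feed fails [AND]: one cut set from each child combined → 1 × 1 × 1 = 1 cut set(s).
Dam spillway gate fails to open [OR]: union of children's cut sets → 3 cut set(s).
Minimal cut sets: {#1 local panel faulted, B wire rope malfunctions, Inboard power feeder lost, Left hoist motor malfunctions, North gearbox lost}; {Auxiliary manual crank is inoperative, Reserve remote link malfunctions, Right brake is out}; {Upper limit switch faulted}.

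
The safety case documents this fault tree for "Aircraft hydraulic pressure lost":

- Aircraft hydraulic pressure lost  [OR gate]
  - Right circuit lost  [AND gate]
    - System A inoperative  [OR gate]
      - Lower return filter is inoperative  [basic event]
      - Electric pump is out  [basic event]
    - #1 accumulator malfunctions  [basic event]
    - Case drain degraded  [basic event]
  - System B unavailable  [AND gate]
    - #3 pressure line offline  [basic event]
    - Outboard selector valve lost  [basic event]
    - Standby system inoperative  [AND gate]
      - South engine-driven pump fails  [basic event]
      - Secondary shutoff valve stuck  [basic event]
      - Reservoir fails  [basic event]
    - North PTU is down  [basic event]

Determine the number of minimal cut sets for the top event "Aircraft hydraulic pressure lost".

System A inoperative [OR]: union of children's cut sets → 2 cut set(s).
Right circuit lost [AND]: one cut set from each child combined → 2 × 1 × 1 = 2 cut set(s).
Standby system inoperative [AND]: one cut set from each child combined → 1 × 1 × 1 = 1 cut set(s).
System B unavailable [AND]: one cut set from each child combined → 1 × 1 × 1 × 1 = 1 cut set(s).
Aircraft hydraulic pressure lost [OR]: union of children's cut sets → 3 cut set(s).
Minimal cut sets: {#1 accumulator malfunctions, Case drain degraded, Lower return filter is inoperative}; {#1 accumulator malfunctions, Case drain degraded, Electric pump is out}; {#3 pressure line offline, North PTU is down, Outboard selector valve lost, Reservoir fails, Secondary shutoff valve stuck, South engine-driven pump fails}.

3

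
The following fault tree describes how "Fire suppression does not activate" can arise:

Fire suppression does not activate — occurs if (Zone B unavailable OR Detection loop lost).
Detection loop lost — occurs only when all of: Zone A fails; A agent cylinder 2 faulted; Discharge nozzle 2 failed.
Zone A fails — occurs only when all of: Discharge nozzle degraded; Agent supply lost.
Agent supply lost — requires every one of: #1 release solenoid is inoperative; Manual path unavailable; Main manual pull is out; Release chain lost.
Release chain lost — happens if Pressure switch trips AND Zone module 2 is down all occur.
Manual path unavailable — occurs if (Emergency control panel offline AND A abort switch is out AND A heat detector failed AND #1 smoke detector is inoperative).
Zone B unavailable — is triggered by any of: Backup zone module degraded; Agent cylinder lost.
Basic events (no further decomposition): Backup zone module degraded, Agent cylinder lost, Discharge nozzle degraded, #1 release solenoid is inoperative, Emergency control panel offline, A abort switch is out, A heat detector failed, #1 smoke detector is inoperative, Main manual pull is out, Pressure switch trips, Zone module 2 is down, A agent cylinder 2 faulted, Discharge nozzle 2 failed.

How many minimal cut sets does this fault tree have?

Zone B unavailable [OR]: union of children's cut sets → 2 cut set(s).
Manual path unavailable [AND]: one cut set from each child combined → 1 × 1 × 1 × 1 = 1 cut set(s).
Release chain lost [AND]: one cut set from each child combined → 1 × 1 = 1 cut set(s).
Agent supply lost [AND]: one cut set from each child combined → 1 × 1 × 1 × 1 = 1 cut set(s).
Zone A fails [AND]: one cut set from each child combined → 1 × 1 = 1 cut set(s).
Detection loop lost [AND]: one cut set from each child combined → 1 × 1 × 1 = 1 cut set(s).
Fire suppression does not activate [OR]: union of children's cut sets → 3 cut set(s).
Minimal cut sets: {Backup zone module degraded}; {Agent cylinder lost}; {#1 release solenoid is inoperative, #1 smoke detector is inoperative, A abort switch is out, A agent cylinder 2 faulted, A heat detector failed, Discharge nozzle 2 failed, Discharge nozzle degraded, Emergency control panel offline, Main manual pull is out, Pressure switch trips, Zone module 2 is down}.

3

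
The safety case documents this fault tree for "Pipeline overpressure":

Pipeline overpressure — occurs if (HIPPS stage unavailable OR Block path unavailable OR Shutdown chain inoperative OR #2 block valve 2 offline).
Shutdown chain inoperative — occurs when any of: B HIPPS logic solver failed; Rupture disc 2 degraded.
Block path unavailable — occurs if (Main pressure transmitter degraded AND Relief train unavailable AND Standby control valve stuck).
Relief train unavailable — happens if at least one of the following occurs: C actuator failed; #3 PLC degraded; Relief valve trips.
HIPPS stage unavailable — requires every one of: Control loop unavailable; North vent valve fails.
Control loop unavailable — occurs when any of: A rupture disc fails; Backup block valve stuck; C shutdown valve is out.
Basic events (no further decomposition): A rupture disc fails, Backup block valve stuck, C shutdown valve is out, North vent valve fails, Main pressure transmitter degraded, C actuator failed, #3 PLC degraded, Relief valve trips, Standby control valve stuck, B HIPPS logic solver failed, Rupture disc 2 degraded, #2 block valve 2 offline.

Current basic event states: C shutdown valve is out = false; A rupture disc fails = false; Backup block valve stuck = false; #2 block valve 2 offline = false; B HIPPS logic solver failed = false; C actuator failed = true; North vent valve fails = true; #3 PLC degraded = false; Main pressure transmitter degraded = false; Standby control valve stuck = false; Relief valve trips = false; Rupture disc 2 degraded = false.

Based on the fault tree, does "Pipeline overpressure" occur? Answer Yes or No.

No

Control loop unavailable [OR]: A rupture disc fails=not, Backup block valve stuck=not, C shutdown valve is out=not → no input occurs → does not occur.
HIPPS stage unavailable [AND]: Control loop unavailable=not, North vent valve fails=occurs → not all inputs occur → does not occur.
Relief train unavailable [OR]: C actuator failed=occurs, #3 PLC degraded=not, Relief valve trips=not → at least one input occurs → occurs.
Block path unavailable [AND]: Main pressure transmitter degraded=not, Relief train unavailable=occurs, Standby control valve stuck=not → not all inputs occur → does not occur.
Shutdown chain inoperative [OR]: B HIPPS logic solver failed=not, Rupture disc 2 degraded=not → no input occurs → does not occur.
Pipeline overpressure [OR]: HIPPS stage unavailable=not, Block path unavailable=not, Shutdown chain inoperative=not, #2 block valve 2 offline=not → no input occurs → does not occur.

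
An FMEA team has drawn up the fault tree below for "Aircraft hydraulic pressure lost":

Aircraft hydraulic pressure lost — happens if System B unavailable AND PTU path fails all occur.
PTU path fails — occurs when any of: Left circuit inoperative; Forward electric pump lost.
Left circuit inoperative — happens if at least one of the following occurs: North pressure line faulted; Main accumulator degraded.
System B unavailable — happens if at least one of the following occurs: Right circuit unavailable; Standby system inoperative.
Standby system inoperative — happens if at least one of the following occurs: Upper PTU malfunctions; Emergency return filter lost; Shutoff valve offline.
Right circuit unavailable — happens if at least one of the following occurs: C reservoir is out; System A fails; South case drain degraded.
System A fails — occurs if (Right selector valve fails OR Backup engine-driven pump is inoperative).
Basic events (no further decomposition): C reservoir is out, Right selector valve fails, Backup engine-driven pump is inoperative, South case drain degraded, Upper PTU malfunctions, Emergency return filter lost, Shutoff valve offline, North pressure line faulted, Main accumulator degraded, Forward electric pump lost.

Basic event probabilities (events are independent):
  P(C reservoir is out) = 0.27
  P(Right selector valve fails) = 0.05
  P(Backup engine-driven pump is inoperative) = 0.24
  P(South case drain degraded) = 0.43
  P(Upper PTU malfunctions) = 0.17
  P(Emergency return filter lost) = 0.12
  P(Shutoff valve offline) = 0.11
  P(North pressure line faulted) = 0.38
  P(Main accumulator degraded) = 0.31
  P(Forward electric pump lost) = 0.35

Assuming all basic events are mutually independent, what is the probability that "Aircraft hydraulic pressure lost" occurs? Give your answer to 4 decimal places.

P(System A fails) [OR] = 1 − (1−0.05) × (1−0.24) = 0.278000
P(Right circuit unavailable) [OR] = 1 − (1−0.27) × (1−0.278000) × (1−0.43) = 0.699576
P(Standby system inoperative) [OR] = 1 − (1−0.17) × (1−0.12) × (1−0.11) = 0.349944
P(System B unavailable) [OR] = 1 − (1−0.699576) × (1−0.349944) = 0.804708
P(Left circuit inoperative) [OR] = 1 − (1−0.38) × (1−0.31) = 0.572200
P(PTU path fails) [OR] = 1 − (1−0.572200) × (1−0.35) = 0.721930
P(Aircraft hydraulic pressure lost) [AND] = 0.804708 × 0.721930 = 0.580943
Rounded to 4 decimal places: P(Aircraft hydraulic pressure lost) ≈ 0.5809.

0.5809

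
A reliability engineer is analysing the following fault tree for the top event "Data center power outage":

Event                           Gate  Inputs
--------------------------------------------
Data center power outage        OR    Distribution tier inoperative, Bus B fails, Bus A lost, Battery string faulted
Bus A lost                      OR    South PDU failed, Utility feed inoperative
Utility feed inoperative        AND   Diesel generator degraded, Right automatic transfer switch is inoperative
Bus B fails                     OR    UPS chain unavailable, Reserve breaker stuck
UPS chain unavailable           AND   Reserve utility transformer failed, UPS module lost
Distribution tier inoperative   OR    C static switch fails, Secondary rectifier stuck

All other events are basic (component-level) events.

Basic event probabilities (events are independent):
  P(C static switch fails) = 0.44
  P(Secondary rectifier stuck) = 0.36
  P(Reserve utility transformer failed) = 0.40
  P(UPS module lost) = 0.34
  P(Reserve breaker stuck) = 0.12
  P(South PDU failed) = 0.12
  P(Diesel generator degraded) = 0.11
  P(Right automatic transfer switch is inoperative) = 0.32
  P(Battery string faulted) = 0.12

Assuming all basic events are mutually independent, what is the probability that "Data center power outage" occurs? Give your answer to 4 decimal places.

P(Distribution tier inoperative) [OR] = 1 − (1−0.44) × (1−0.36) = 0.641600
P(UPS chain unavailable) [AND] = 0.40 × 0.34 = 0.136000
P(Bus B fails) [OR] = 1 − (1−0.136000) × (1−0.12) = 0.239680
P(Utility feed inoperative) [AND] = 0.11 × 0.32 = 0.035200
P(Bus A lost) [OR] = 1 − (1−0.12) × (1−0.035200) = 0.150976
P(Data center power outage) [OR] = 1 − (1−0.641600) × (1−0.239680) × (1−0.150976) × (1−0.12) = 0.796405
Rounded to 4 decimal places: P(Data center power outage) ≈ 0.7964.

0.7964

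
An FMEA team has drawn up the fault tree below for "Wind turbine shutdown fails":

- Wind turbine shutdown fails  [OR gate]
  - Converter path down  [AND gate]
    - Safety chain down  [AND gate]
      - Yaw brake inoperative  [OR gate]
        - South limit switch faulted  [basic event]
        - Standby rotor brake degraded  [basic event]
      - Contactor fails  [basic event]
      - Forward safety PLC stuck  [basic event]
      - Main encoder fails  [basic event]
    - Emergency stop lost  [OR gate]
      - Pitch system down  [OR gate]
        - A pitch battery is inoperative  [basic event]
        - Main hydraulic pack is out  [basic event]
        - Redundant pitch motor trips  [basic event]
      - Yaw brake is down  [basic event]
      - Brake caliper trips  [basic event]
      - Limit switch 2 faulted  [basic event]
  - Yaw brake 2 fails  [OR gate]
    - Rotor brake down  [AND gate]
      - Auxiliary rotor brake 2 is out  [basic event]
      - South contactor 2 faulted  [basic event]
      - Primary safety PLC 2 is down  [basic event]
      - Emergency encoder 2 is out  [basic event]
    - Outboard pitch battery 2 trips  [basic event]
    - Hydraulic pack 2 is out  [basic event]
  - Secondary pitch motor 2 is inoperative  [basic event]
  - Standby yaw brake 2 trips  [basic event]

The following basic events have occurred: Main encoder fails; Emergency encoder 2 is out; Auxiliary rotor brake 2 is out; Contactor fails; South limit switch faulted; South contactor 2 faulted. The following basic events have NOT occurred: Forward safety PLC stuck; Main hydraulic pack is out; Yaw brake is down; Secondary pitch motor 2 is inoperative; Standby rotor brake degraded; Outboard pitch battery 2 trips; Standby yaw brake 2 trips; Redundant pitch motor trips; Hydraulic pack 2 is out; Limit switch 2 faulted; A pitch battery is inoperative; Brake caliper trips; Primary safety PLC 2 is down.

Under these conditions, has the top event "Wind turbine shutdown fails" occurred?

No

Yaw brake inoperative [OR]: South limit switch faulted=occurs, Standby rotor brake degraded=not → at least one input occurs → occurs.
Safety chain down [AND]: Yaw brake inoperative=occurs, Contactor fails=occurs, Forward safety PLC stuck=not, Main encoder fails=occurs → not all inputs occur → does not occur.
Pitch system down [OR]: A pitch battery is inoperative=not, Main hydraulic pack is out=not, Redundant pitch motor trips=not → no input occurs → does not occur.
Emergency stop lost [OR]: Pitch system down=not, Yaw brake is down=not, Brake caliper trips=not, Limit switch 2 faulted=not → no input occurs → does not occur.
Converter path down [AND]: Safety chain down=not, Emergency stop lost=not → not all inputs occur → does not occur.
Rotor brake down [AND]: Auxiliary rotor brake 2 is out=occurs, South contactor 2 faulted=occurs, Primary safety PLC 2 is down=not, Emergency encoder 2 is out=occurs → not all inputs occur → does not occur.
Yaw brake 2 fails [OR]: Rotor brake down=not, Outboard pitch battery 2 trips=not, Hydraulic pack 2 is out=not → no input occurs → does not occur.
Wind turbine shutdown fails [OR]: Converter path down=not, Yaw brake 2 fails=not, Secondary pitch motor 2 is inoperative=not, Standby yaw brake 2 trips=not → no input occurs → does not occur.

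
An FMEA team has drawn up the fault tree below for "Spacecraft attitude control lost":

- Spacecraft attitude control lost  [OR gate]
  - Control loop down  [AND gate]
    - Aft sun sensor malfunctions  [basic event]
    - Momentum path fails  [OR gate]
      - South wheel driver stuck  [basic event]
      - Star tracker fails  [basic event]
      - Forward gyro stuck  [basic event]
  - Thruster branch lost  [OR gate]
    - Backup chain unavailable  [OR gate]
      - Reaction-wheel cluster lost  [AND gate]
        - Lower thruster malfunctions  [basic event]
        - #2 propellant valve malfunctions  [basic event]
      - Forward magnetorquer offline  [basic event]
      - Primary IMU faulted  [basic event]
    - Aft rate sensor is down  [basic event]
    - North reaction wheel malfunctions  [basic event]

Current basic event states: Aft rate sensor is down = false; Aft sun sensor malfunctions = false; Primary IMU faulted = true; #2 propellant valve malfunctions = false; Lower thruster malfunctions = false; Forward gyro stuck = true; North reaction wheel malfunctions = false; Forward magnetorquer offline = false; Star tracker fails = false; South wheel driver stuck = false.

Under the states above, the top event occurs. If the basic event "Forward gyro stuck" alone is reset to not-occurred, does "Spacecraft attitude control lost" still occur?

Yes

Counterfactual: set "Forward gyro stuck" to not occurred.
Momentum path fails [OR]: South wheel driver stuck=not, Star tracker fails=not, Forward gyro stuck=not → no input occurs → does not occur.
Control loop down [AND]: Aft sun sensor malfunctions=not, Momentum path fails=not → not all inputs occur → does not occur.
Reaction-wheel cluster lost [AND]: Lower thruster malfunctions=not, #2 propellant valve malfunctions=not → not all inputs occur → does not occur.
Backup chain unavailable [OR]: Reaction-wheel cluster lost=not, Forward magnetorquer offline=not, Primary IMU faulted=occurs → at least one input occurs → occurs.
Thruster branch lost [OR]: Backup chain unavailable=occurs, Aft rate sensor is down=not, North reaction wheel malfunctions=not → at least one input occurs → occurs.
Spacecraft attitude control lost [OR]: Control loop down=not, Thruster branch lost=occurs → at least one input occurs → occurs.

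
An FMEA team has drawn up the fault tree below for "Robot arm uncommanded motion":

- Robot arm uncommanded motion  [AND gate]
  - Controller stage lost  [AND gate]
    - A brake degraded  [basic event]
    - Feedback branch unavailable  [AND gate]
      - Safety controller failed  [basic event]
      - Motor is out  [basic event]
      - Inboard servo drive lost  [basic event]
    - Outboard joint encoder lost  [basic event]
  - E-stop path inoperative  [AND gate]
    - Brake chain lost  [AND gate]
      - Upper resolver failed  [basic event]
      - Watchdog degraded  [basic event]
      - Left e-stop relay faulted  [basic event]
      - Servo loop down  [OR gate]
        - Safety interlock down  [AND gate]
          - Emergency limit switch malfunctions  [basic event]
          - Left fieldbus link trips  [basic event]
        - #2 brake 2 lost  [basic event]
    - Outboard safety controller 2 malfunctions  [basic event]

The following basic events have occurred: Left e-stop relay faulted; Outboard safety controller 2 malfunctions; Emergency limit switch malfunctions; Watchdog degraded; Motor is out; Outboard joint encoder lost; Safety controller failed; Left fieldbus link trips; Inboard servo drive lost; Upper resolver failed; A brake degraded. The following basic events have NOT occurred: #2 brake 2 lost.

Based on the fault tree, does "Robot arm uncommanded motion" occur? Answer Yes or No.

Yes

Feedback branch unavailable [AND]: Safety controller failed=occurs, Motor is out=occurs, Inboard servo drive lost=occurs → all inputs occur → occurs.
Controller stage lost [AND]: A brake degraded=occurs, Feedback branch unavailable=occurs, Outboard joint encoder lost=occurs → all inputs occur → occurs.
Safety interlock down [AND]: Emergency limit switch malfunctions=occurs, Left fieldbus link trips=occurs → all inputs occur → occurs.
Servo loop down [OR]: Safety interlock down=occurs, #2 brake 2 lost=not → at least one input occurs → occurs.
Brake chain lost [AND]: Upper resolver failed=occurs, Watchdog degraded=occurs, Left e-stop relay faulted=occurs, Servo loop down=occurs → all inputs occur → occurs.
E-stop path inoperative [AND]: Brake chain lost=occurs, Outboard safety controller 2 malfunctions=occurs → all inputs occur → occurs.
Robot arm uncommanded motion [AND]: Controller stage lost=occurs, E-stop path inoperative=occurs → all inputs occur → occurs.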